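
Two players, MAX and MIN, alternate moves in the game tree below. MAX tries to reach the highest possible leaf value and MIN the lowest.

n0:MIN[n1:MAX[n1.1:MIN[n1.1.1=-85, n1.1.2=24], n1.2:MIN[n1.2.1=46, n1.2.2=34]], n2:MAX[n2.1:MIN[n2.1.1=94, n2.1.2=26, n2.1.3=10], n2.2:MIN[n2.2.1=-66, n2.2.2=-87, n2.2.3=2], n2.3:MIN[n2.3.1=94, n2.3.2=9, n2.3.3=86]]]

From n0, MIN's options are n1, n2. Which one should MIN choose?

n2

n1.1 (MIN): min(-85, 24) = -85
n1.2 (MIN): min(46, 34) = 34
n1 (MAX): max(-85, 34) = 34
n2.1 (MIN): min(94, 26, 10) = 10
n2.2 (MIN): min(-66, -87, 2) = -87
n2.3 (MIN): min(94, 9, 86) = 9
n2 (MAX): max(10, -87, 9) = 10
n0 (MIN): min(34, 10) = 10
MIN at n0 wants the lowest of {n1=34, n2=10}, so chooses n2.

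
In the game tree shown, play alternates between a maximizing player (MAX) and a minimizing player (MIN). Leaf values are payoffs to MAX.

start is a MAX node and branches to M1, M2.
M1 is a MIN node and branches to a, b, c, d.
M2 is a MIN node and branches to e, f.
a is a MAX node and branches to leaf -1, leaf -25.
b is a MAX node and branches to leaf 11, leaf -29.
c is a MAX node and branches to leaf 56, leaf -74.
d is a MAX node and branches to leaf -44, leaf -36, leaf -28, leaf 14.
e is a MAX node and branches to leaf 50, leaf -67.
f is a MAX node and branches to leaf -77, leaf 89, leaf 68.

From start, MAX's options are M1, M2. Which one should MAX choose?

M2

a (MAX): max(-1, -25) = -1
b (MAX): max(11, -29) = 11
c (MAX): max(56, -74) = 56
d (MAX): max(-44, -36, -28, 14) = 14
M1 (MIN): min(-1, 11, 56, 14) = -1
e (MAX): max(50, -67) = 50
f (MAX): max(-77, 89, 68) = 89
M2 (MIN): min(50, 89) = 50
start (MAX): max(-1, 50) = 50
MAX at start wants the highest of {M1=-1, M2=50}, so chooses M2.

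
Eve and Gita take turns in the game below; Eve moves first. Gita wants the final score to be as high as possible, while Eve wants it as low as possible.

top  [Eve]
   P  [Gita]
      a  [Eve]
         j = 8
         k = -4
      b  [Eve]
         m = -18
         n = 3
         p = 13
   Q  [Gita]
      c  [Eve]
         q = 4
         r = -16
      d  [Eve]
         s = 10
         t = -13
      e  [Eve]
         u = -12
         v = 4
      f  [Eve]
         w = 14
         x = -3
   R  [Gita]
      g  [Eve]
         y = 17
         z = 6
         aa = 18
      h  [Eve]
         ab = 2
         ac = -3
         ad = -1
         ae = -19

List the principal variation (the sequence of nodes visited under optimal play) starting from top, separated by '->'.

a (Eve): min(8, -4) = -4
b (Eve): min(-18, 3, 13) = -18
P (Gita): max(-4, -18) = -4
c (Eve): min(4, -16) = -16
d (Eve): min(10, -13) = -13
e (Eve): min(-12, 4) = -12
f (Eve): min(14, -3) = -3
Q (Gita): max(-16, -13, -12, -3) = -3
g (Eve): min(17, 6, 18) = 6
h (Eve): min(2, -3, -1, -19) = -19
R (Gita): max(6, -19) = 6
top (Eve): min(-4, -3, 6) = -4
At top, Eve picks P (lowest: -4).
At P, Gita picks a (highest: -4).
At a, Eve picks k (lowest: -4).
Terminal value -4.

top -> P -> a -> k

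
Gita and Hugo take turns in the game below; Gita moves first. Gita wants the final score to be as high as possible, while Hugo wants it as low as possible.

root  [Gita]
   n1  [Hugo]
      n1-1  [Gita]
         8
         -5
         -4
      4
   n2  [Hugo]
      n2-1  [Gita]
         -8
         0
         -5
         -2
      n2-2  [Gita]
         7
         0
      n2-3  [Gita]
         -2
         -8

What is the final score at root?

n1-1 (Gita): max(8, -5, -4) = 8
n1 (Hugo): min(8, 4) = 4
n2-1 (Gita): max(-8, 0, -5, -2) = 0
n2-2 (Gita): max(7, 0) = 7
n2-3 (Gita): max(-2, -8) = -2
n2 (Hugo): min(0, 7, -2) = -2
root (Gita): max(4, -2) = 4

4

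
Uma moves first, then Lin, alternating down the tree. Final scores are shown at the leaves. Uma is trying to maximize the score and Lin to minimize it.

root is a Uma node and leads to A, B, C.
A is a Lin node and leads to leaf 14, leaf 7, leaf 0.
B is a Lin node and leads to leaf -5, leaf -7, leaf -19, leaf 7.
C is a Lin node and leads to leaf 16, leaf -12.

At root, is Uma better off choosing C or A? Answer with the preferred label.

C (Lin): min(16, -12) = -12
A (Lin): min(14, 7, 0) = 0
Uma prefers the higher value; C=-12, A=0. A is better since 0 > -12.

A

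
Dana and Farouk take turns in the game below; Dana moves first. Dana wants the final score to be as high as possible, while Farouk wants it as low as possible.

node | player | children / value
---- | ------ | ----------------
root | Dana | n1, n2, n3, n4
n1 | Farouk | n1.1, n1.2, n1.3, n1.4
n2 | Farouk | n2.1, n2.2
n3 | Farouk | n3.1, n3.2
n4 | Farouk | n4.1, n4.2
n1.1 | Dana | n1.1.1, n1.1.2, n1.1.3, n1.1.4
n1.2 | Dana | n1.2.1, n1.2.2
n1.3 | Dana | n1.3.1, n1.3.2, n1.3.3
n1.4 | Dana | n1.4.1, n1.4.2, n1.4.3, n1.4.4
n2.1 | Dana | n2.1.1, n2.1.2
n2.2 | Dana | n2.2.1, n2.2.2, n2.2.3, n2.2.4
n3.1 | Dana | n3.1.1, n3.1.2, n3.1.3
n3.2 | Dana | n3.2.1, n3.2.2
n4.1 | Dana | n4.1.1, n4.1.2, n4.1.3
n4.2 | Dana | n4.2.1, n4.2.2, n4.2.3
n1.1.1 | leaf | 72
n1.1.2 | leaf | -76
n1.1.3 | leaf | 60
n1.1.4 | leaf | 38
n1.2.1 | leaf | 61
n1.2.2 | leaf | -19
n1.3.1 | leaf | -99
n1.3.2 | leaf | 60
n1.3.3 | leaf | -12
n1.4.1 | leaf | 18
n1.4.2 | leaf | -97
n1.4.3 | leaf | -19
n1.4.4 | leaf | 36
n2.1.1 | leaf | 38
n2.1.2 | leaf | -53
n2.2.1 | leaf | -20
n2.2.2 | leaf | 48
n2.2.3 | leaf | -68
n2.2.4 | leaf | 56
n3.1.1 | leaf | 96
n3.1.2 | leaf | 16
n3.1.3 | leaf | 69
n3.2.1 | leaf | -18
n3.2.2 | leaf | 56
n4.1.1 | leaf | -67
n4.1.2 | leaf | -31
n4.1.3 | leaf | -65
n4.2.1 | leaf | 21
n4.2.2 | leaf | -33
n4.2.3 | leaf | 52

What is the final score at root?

56

n1.1 (Dana): max(72, -76, 60, 38) = 72
n1.2 (Dana): max(61, -19) = 61
n1.3 (Dana): max(-99, 60, -12) = 60
n1.4 (Dana): max(18, -97, -19, 36) = 36
n1 (Farouk): min(72, 61, 60, 36) = 36
n2.1 (Dana): max(38, -53) = 38
n2.2 (Dana): max(-20, 48, -68, 56) = 56
n2 (Farouk): min(38, 56) = 38
n3.1 (Dana): max(96, 16, 69) = 96
n3.2 (Dana): max(-18, 56) = 56
n3 (Farouk): min(96, 56) = 56
n4.1 (Dana): max(-67, -31, -65) = -31
n4.2 (Dana): max(21, -33, 52) = 52
n4 (Farouk): min(-31, 52) = -31
root (Dana): max(36, 38, 56, -31) = 56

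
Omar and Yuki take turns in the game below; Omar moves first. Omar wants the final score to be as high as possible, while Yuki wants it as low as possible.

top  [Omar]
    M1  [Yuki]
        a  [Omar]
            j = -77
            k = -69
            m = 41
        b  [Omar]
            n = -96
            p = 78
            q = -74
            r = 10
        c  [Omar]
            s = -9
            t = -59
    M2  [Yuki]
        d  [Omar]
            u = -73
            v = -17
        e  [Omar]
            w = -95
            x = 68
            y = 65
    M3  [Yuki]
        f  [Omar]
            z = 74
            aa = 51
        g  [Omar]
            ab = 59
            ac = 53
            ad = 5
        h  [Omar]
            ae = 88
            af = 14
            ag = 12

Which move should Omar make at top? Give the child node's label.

a (Omar): max(-77, -69, 41) = 41
b (Omar): max(-96, 78, -74, 10) = 78
c (Omar): max(-9, -59) = -9
M1 (Yuki): min(41, 78, -9) = -9
d (Omar): max(-73, -17) = -17
e (Omar): max(-95, 68, 65) = 68
M2 (Yuki): min(-17, 68) = -17
f (Omar): max(74, 51) = 74
g (Omar): max(59, 53, 5) = 59
h (Omar): max(88, 14, 12) = 88
M3 (Yuki): min(74, 59, 88) = 59
top (Omar): max(-9, -17, 59) = 59
Omar at top wants the highest of {M1=-9, M2=-17, M3=59}, so chooses M3.

M3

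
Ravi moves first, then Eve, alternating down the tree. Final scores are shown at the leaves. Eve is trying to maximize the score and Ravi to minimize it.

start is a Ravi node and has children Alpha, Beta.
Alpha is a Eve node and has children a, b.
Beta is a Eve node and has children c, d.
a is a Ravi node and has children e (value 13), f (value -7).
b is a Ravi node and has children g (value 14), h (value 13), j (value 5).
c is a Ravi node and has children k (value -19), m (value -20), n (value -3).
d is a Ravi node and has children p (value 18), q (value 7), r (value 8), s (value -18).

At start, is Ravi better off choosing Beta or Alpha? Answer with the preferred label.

c (Ravi): min(-19, -20, -3) = -20
d (Ravi): min(18, 7, 8, -18) = -18
Beta (Eve): max(-20, -18) = -18
a (Ravi): min(13, -7) = -7
b (Ravi): min(14, 13, 5) = 5
Alpha (Eve): max(-7, 5) = 5
Ravi prefers the lower value; Beta=-18, Alpha=5. Beta is better since -18 < 5.

Beta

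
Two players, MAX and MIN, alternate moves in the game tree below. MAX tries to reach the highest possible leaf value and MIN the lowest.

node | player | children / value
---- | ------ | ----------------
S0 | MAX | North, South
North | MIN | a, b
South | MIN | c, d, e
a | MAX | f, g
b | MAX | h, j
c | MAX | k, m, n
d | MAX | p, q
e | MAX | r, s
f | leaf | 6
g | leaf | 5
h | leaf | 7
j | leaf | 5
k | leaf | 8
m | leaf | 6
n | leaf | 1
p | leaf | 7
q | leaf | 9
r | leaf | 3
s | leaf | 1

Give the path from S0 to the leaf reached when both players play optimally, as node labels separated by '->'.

a (MAX): max(6, 5) = 6
b (MAX): max(7, 5) = 7
North (MIN): min(6, 7) = 6
c (MAX): max(8, 6, 1) = 8
d (MAX): max(7, 9) = 9
e (MAX): max(3, 1) = 3
South (MIN): min(8, 9, 3) = 3
S0 (MAX): max(6, 3) = 6
At S0, MAX picks North (highest: 6).
At North, MIN picks a (lowest: 6).
At a, MAX picks f (highest: 6).
Terminal value 6.

S0 -> North -> a -> f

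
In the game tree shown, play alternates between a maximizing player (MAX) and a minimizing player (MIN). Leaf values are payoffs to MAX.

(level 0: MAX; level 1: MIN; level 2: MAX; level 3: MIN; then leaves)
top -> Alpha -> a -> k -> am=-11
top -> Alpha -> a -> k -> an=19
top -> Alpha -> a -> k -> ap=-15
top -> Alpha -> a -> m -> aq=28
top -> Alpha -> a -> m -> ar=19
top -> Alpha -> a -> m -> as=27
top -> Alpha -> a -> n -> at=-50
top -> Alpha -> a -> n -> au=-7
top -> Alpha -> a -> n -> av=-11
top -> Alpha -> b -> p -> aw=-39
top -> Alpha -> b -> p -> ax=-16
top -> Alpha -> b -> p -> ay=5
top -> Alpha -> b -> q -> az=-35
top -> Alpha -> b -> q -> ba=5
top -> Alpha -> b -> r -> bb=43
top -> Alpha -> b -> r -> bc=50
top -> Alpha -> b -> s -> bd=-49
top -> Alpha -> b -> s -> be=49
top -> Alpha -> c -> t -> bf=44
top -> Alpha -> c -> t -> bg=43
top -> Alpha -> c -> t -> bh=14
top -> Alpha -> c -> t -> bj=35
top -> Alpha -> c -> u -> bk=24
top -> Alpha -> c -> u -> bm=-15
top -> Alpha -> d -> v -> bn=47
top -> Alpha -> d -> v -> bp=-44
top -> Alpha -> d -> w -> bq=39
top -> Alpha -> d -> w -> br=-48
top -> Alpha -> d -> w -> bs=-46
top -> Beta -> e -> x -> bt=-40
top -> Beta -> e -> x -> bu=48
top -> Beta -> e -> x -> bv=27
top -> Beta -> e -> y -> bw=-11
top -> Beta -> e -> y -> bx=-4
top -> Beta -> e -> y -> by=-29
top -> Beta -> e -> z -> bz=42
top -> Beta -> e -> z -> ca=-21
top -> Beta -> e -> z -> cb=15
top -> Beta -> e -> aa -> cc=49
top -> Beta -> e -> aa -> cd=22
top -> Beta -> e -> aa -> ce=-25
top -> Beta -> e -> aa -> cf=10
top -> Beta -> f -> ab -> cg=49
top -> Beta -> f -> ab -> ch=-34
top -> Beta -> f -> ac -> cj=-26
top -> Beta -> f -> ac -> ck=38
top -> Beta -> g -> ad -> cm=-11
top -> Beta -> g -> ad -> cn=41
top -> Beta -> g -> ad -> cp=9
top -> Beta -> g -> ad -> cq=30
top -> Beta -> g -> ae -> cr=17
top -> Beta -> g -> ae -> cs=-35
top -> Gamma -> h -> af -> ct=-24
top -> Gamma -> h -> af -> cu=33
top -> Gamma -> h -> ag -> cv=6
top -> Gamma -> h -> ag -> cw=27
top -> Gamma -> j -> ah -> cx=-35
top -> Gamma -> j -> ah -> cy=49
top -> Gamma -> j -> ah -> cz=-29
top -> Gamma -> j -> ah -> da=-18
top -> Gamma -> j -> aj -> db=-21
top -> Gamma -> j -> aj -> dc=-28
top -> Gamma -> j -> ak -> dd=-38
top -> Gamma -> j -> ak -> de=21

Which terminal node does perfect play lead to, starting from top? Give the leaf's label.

cj

k (MIN): min(-11, 19, -15) = -15
m (MIN): min(28, 19, 27) = 19
n (MIN): min(-50, -7, -11) = -50
a (MAX): max(-15, 19, -50) = 19
p (MIN): min(-39, -16, 5) = -39
q (MIN): min(-35, 5) = -35
r (MIN): min(43, 50) = 43
s (MIN): min(-49, 49) = -49
b (MAX): max(-39, -35, 43, -49) = 43
t (MIN): min(44, 43, 14, 35) = 14
u (MIN): min(24, -15) = -15
c (MAX): max(14, -15) = 14
v (MIN): min(47, -44) = -44
w (MIN): min(39, -48, -46) = -48
d (MAX): max(-44, -48) = -44
Alpha (MIN): min(19, 43, 14, -44) = -44
x (MIN): min(-40, 48, 27) = -40
y (MIN): min(-11, -4, -29) = -29
z (MIN): min(42, -21, 15) = -21
aa (MIN): min(49, 22, -25, 10) = -25
e (MAX): max(-40, -29, -21, -25) = -21
ab (MIN): min(49, -34) = -34
ac (MIN): min(-26, 38) = -26
f (MAX): max(-34, -26) = -26
ad (MIN): min(-11, 41, 9, 30) = -11
ae (MIN): min(17, -35) = -35
g (MAX): max(-11, -35) = -11
Beta (MIN): min(-21, -26, -11) = -26
af (MIN): min(-24, 33) = -24
ag (MIN): min(6, 27) = 6
h (MAX): max(-24, 6) = 6
ah (MIN): min(-35, 49, -29, -18) = -35
aj (MIN): min(-21, -28) = -28
ak (MIN): min(-38, 21) = -38
j (MAX): max(-35, -28, -38) = -28
Gamma (MIN): min(6, -28) = -28
top (MAX): max(-44, -26, -28) = -26
At top, MAX picks Beta (highest: -26).
At Beta, MIN picks f (lowest: -26).
At f, MAX picks ac (highest: -26).
At ac, MIN picks cj (lowest: -26).
Terminal value -26.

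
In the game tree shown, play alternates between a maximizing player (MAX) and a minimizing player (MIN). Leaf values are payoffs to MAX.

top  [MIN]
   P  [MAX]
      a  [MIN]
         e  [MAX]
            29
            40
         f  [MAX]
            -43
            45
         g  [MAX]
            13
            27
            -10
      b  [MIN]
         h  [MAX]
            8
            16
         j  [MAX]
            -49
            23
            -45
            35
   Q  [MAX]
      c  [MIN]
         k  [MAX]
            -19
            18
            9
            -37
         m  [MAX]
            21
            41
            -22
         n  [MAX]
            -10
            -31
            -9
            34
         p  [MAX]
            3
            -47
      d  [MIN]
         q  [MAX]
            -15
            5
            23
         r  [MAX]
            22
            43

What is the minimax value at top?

e (MAX): max(29, 40) = 40
f (MAX): max(-43, 45) = 45
g (MAX): max(13, 27, -10) = 27
a (MIN): min(40, 45, 27) = 27
h (MAX): max(8, 16) = 16
j (MAX): max(-49, 23, -45, 35) = 35
b (MIN): min(16, 35) = 16
P (MAX): max(27, 16) = 27
k (MAX): max(-19, 18, 9, -37) = 18
m (MAX): max(21, 41, -22) = 41
n (MAX): max(-10, -31, -9, 34) = 34
p (MAX): max(3, -47) = 3
c (MIN): min(18, 41, 34, 3) = 3
q (MAX): max(-15, 5, 23) = 23
r (MAX): max(22, 43) = 43
d (MIN): min(23, 43) = 23
Q (MAX): max(3, 23) = 23
top (MIN): min(27, 23) = 23

23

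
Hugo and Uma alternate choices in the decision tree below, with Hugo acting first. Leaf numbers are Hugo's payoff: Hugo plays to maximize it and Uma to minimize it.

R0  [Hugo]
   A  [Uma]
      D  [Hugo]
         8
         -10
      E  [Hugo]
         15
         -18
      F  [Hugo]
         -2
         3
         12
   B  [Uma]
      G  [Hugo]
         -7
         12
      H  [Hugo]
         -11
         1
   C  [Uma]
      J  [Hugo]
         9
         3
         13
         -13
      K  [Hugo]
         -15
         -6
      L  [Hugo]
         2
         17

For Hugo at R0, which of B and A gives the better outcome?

G (Hugo): max(-7, 12) = 12
H (Hugo): max(-11, 1) = 1
B (Uma): min(12, 1) = 1
D (Hugo): max(8, -10) = 8
E (Hugo): max(15, -18) = 15
F (Hugo): max(-2, 3, 12) = 12
A (Uma): min(8, 15, 12) = 8
Hugo prefers the higher value; B=1, A=8. A is better since 8 > 1.

A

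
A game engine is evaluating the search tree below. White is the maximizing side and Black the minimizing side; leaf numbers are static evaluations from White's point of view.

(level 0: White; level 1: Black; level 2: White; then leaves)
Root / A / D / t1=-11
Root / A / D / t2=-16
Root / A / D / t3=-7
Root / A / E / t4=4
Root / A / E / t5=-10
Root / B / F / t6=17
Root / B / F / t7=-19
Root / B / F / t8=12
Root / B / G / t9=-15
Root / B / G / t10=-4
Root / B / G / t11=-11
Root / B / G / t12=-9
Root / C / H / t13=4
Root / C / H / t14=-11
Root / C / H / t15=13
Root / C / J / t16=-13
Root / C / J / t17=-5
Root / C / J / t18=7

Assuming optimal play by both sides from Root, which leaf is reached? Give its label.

t18

D (White): max(-11, -16, -7) = -7
E (White): max(4, -10) = 4
A (Black): min(-7, 4) = -7
F (White): max(17, -19, 12) = 17
G (White): max(-15, -4, -11, -9) = -4
B (Black): min(17, -4) = -4
H (White): max(4, -11, 13) = 13
J (White): max(-13, -5, 7) = 7
C (Black): min(13, 7) = 7
Root (White): max(-7, -4, 7) = 7
At Root, White picks C (highest: 7).
At C, Black picks J (lowest: 7).
At J, White picks t18 (highest: 7).
Terminal value 7.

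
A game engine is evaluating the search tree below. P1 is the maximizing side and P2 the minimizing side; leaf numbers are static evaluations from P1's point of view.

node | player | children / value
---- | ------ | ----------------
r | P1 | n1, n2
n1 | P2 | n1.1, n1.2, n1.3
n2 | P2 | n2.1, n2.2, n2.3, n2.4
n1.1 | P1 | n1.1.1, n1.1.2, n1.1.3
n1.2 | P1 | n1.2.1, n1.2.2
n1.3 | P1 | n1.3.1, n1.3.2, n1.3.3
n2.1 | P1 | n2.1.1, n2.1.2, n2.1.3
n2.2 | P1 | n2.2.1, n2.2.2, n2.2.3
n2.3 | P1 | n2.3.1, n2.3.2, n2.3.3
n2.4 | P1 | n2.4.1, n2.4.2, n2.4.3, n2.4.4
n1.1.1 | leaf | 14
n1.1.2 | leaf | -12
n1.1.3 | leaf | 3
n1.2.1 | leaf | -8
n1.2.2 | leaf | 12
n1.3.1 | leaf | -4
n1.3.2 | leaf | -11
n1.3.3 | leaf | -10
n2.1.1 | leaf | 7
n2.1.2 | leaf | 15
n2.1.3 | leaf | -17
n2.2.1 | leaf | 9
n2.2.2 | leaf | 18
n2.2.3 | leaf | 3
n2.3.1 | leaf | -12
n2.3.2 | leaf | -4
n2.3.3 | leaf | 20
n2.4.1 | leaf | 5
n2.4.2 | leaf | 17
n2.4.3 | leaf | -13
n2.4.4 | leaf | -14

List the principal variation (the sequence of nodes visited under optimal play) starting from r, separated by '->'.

n1.1 (P1): max(14, -12, 3) = 14
n1.2 (P1): max(-8, 12) = 12
n1.3 (P1): max(-4, -11, -10) = -4
n1 (P2): min(14, 12, -4) = -4
n2.1 (P1): max(7, 15, -17) = 15
n2.2 (P1): max(9, 18, 3) = 18
n2.3 (P1): max(-12, -4, 20) = 20
n2.4 (P1): max(5, 17, -13, -14) = 17
n2 (P2): min(15, 18, 20, 17) = 15
r (P1): max(-4, 15) = 15
At r, P1 picks n2 (highest: 15).
At n2, P2 picks n2.1 (lowest: 15).
At n2.1, P1 picks n2.1.2 (highest: 15).
Terminal value 15.

r -> n2 -> n2.1 -> n2.1.2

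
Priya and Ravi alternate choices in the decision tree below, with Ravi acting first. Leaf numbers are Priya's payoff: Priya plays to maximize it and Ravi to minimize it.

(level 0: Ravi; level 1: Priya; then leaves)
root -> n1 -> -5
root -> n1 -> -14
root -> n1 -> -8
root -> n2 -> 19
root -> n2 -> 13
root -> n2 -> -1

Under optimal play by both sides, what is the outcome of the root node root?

-5

n1 (Priya): max(-5, -14, -8) = -5
n2 (Priya): max(19, 13, -1) = 19
root (Ravi): min(-5, 19) = -5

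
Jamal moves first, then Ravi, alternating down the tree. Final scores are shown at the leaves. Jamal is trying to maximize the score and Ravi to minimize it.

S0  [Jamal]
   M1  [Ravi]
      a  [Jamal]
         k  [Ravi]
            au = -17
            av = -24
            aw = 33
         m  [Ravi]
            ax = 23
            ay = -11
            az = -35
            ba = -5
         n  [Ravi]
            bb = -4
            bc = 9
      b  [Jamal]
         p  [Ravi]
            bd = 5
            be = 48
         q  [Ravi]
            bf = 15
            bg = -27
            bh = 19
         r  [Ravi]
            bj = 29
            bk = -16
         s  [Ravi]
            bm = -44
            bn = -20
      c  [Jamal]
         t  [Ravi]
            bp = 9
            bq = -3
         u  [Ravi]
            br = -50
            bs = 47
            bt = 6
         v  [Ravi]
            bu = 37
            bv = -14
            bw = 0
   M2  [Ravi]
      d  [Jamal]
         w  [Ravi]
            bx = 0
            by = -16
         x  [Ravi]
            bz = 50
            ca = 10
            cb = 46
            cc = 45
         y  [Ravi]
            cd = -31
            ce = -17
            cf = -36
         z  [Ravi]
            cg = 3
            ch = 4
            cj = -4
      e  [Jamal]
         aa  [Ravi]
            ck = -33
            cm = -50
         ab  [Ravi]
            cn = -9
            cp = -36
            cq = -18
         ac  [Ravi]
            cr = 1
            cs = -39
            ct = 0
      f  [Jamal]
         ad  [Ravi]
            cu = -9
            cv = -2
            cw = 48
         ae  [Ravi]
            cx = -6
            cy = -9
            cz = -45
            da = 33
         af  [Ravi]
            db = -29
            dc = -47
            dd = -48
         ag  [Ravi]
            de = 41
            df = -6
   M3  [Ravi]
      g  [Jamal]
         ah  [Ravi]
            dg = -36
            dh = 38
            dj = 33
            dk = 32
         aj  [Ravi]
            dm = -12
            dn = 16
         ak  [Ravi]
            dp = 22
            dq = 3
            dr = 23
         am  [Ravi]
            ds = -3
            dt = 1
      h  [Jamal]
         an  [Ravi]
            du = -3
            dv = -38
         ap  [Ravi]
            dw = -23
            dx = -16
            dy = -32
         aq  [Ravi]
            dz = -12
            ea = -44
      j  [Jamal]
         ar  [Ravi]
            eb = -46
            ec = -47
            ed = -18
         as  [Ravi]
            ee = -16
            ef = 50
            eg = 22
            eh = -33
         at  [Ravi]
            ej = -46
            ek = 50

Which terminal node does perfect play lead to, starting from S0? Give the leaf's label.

bb

k (Ravi): min(-17, -24, 33) = -24
m (Ravi): min(23, -11, -35, -5) = -35
n (Ravi): min(-4, 9) = -4
a (Jamal): max(-24, -35, -4) = -4
p (Ravi): min(5, 48) = 5
q (Ravi): min(15, -27, 19) = -27
r (Ravi): min(29, -16) = -16
s (Ravi): min(-44, -20) = -44
b (Jamal): max(5, -27, -16, -44) = 5
t (Ravi): min(9, -3) = -3
u (Ravi): min(-50, 47, 6) = -50
v (Ravi): min(37, -14, 0) = -14
c (Jamal): max(-3, -50, -14) = -3
M1 (Ravi): min(-4, 5, -3) = -4
w (Ravi): min(0, -16) = -16
x (Ravi): min(50, 10, 46, 45) = 10
y (Ravi): min(-31, -17, -36) = -36
z (Ravi): min(3, 4, -4) = -4
d (Jamal): max(-16, 10, -36, -4) = 10
aa (Ravi): min(-33, -50) = -50
ab (Ravi): min(-9, -36, -18) = -36
ac (Ravi): min(1, -39, 0) = -39
e (Jamal): max(-50, -36, -39) = -36
ad (Ravi): min(-9, -2, 48) = -9
ae (Ravi): min(-6, -9, -45, 33) = -45
af (Ravi): min(-29, -47, -48) = -48
ag (Ravi): min(41, -6) = -6
f (Jamal): max(-9, -45, -48, -6) = -6
M2 (Ravi): min(10, -36, -6) = -36
ah (Ravi): min(-36, 38, 33, 32) = -36
aj (Ravi): min(-12, 16) = -12
ak (Ravi): min(22, 3, 23) = 3
am (Ravi): min(-3, 1) = -3
g (Jamal): max(-36, -12, 3, -3) = 3
an (Ravi): min(-3, -38) = -38
ap (Ravi): min(-23, -16, -32) = -32
aq (Ravi): min(-12, -44) = -44
h (Jamal): max(-38, -32, -44) = -32
ar (Ravi): min(-46, -47, -18) = -47
as (Ravi): min(-16, 50, 22, -33) = -33
at (Ravi): min(-46, 50) = -46
j (Jamal): max(-47, -33, -46) = -33
M3 (Ravi): min(3, -32, -33) = -33
S0 (Jamal): max(-4, -36, -33) = -4
At S0, Jamal picks M1 (highest: -4).
At M1, Ravi picks a (lowest: -4).
At a, Jamal picks n (highest: -4).
At n, Ravi picks bb (lowest: -4).
Terminal value -4.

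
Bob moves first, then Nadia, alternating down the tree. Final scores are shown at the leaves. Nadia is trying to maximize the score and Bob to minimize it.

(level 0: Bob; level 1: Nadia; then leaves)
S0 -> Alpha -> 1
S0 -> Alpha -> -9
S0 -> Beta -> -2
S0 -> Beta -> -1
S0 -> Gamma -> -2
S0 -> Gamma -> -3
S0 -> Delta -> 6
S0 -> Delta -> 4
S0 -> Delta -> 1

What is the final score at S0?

Alpha (Nadia): max(1, -9) = 1
Beta (Nadia): max(-2, -1) = -1
Gamma (Nadia): max(-2, -3) = -2
Delta (Nadia): max(6, 4, 1) = 6
S0 (Bob): min(1, -1, -2, 6) = -2

-2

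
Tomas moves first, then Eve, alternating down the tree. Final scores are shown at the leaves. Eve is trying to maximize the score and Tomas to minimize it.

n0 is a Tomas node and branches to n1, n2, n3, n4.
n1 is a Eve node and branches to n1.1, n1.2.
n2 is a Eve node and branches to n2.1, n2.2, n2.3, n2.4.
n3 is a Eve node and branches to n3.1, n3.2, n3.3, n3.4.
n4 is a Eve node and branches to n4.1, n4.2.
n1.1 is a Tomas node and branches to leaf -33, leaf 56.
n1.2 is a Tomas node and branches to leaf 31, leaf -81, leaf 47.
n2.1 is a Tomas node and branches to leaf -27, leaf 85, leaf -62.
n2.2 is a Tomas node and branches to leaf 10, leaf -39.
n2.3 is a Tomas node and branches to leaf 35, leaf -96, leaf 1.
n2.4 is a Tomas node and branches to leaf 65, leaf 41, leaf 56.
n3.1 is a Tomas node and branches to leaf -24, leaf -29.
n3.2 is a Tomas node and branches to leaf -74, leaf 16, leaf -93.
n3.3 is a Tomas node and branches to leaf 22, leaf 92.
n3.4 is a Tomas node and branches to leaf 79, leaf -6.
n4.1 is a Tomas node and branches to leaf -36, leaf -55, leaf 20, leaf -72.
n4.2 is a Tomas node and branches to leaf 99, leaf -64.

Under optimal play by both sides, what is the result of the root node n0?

-64

n1.1 (Tomas): min(-33, 56) = -33
n1.2 (Tomas): min(31, -81, 47) = -81
n1 (Eve): max(-33, -81) = -33
n2.1 (Tomas): min(-27, 85, -62) = -62
n2.2 (Tomas): min(10, -39) = -39
n2.3 (Tomas): min(35, -96, 1) = -96
n2.4 (Tomas): min(65, 41, 56) = 41
n2 (Eve): max(-62, -39, -96, 41) = 41
n3.1 (Tomas): min(-24, -29) = -29
n3.2 (Tomas): min(-74, 16, -93) = -93
n3.3 (Tomas): min(22, 92) = 22
n3.4 (Tomas): min(79, -6) = -6
n3 (Eve): max(-29, -93, 22, -6) = 22
n4.1 (Tomas): min(-36, -55, 20, -72) = -72
n4.2 (Tomas): min(99, -64) = -64
n4 (Eve): max(-72, -64) = -64
n0 (Tomas): min(-33, 41, 22, -64) = -64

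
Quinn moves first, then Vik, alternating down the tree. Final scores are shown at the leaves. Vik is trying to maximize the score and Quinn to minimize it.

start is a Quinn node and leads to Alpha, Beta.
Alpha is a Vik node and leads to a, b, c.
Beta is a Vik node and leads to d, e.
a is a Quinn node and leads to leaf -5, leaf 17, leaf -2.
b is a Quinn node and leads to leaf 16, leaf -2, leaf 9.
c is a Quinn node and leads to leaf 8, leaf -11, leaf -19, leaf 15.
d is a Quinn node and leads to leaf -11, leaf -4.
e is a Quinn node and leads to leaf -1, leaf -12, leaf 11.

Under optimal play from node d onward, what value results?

-11

d (Quinn): min(-11, -4) = -11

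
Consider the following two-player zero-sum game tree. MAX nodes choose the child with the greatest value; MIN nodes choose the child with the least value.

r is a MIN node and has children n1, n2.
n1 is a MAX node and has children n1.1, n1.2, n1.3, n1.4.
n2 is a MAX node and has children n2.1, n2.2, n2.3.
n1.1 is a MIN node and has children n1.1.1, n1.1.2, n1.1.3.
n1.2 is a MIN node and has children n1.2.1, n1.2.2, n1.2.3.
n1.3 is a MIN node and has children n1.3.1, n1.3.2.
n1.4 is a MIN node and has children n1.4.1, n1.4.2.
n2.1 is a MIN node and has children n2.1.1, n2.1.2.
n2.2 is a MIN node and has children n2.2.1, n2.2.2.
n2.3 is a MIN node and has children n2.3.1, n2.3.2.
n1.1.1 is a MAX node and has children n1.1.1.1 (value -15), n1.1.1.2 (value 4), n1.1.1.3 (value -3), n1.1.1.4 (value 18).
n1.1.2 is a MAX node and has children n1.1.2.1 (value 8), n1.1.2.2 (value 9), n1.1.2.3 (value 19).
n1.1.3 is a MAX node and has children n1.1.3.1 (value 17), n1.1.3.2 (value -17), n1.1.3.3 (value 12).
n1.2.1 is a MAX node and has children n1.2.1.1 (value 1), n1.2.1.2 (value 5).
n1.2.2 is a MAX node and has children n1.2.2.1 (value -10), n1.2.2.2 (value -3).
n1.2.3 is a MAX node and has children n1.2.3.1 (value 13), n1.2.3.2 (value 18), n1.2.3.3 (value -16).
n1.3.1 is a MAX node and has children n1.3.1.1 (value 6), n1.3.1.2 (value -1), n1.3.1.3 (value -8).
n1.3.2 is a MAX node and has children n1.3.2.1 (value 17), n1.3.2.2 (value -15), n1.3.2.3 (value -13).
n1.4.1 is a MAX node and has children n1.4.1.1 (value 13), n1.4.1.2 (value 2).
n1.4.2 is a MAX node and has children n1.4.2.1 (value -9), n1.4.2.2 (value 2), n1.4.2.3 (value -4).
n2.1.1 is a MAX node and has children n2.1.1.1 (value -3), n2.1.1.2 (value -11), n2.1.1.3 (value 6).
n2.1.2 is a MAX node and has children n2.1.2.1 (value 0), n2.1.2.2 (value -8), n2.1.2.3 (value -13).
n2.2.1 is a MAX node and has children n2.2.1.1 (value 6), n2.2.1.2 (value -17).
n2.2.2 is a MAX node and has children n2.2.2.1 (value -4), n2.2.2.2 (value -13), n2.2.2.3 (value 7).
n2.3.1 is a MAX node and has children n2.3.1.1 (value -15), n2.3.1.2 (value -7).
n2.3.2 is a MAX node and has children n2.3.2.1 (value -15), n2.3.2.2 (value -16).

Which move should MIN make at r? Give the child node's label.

n1.1.1 (MAX): max(-15, 4, -3, 18) = 18
n1.1.2 (MAX): max(8, 9, 19) = 19
n1.1.3 (MAX): max(17, -17, 12) = 17
n1.1 (MIN): min(18, 19, 17) = 17
n1.2.1 (MAX): max(1, 5) = 5
n1.2.2 (MAX): max(-10, -3) = -3
n1.2.3 (MAX): max(13, 18, -16) = 18
n1.2 (MIN): min(5, -3, 18) = -3
n1.3.1 (MAX): max(6, -1, -8) = 6
n1.3.2 (MAX): max(17, -15, -13) = 17
n1.3 (MIN): min(6, 17) = 6
n1.4.1 (MAX): max(13, 2) = 13
n1.4.2 (MAX): max(-9, 2, -4) = 2
n1.4 (MIN): min(13, 2) = 2
n1 (MAX): max(17, -3, 6, 2) = 17
n2.1.1 (MAX): max(-3, -11, 6) = 6
n2.1.2 (MAX): max(0, -8, -13) = 0
n2.1 (MIN): min(6, 0) = 0
n2.2.1 (MAX): max(6, -17) = 6
n2.2.2 (MAX): max(-4, -13, 7) = 7
n2.2 (MIN): min(6, 7) = 6
n2.3.1 (MAX): max(-15, -7) = -7
n2.3.2 (MAX): max(-15, -16) = -15
n2.3 (MIN): min(-7, -15) = -15
n2 (MAX): max(0, 6, -15) = 6
r (MIN): min(17, 6) = 6
MIN at r wants the lowest of {n1=17, n2=6}, so chooses n2.

n2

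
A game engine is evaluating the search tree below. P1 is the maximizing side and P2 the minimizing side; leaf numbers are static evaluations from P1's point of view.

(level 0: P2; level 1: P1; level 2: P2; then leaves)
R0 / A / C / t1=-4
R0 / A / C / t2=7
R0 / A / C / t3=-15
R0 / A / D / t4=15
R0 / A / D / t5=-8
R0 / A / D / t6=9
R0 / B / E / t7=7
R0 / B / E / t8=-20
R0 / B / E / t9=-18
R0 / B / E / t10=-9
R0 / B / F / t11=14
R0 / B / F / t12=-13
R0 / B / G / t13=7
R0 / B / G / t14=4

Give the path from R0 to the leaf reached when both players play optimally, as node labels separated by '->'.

C (P2): min(-4, 7, -15) = -15
D (P2): min(15, -8, 9) = -8
A (P1): max(-15, -8) = -8
E (P2): min(7, -20, -18, -9) = -20
F (P2): min(14, -13) = -13
G (P2): min(7, 4) = 4
B (P1): max(-20, -13, 4) = 4
R0 (P2): min(-8, 4) = -8
At R0, P2 picks A (lowest: -8).
At A, P1 picks D (highest: -8).
At D, P2 picks t5 (lowest: -8).
Terminal value -8.

R0 -> A -> D -> t5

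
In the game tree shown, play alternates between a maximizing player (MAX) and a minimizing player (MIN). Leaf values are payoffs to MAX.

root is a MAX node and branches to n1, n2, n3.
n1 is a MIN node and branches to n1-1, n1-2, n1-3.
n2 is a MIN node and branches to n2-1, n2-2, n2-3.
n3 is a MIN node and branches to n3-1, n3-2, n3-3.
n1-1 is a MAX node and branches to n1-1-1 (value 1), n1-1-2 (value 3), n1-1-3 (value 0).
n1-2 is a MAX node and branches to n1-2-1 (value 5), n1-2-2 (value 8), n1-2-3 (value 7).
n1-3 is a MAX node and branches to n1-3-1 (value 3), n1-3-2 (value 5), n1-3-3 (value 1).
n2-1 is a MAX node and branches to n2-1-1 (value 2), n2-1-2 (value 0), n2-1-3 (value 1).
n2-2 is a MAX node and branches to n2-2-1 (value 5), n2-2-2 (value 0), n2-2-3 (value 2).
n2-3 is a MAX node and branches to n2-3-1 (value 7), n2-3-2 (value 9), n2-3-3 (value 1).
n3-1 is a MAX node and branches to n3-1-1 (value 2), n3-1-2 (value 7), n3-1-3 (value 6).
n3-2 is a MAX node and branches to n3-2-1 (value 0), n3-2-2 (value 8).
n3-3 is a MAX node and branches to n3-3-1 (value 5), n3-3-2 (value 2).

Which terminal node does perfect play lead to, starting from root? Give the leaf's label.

n3-3-1

n1-1 (MAX): max(1, 3, 0) = 3
n1-2 (MAX): max(5, 8, 7) = 8
n1-3 (MAX): max(3, 5, 1) = 5
n1 (MIN): min(3, 8, 5) = 3
n2-1 (MAX): max(2, 0, 1) = 2
n2-2 (MAX): max(5, 0, 2) = 5
n2-3 (MAX): max(7, 9, 1) = 9
n2 (MIN): min(2, 5, 9) = 2
n3-1 (MAX): max(2, 7, 6) = 7
n3-2 (MAX): max(0, 8) = 8
n3-3 (MAX): max(5, 2) = 5
n3 (MIN): min(7, 8, 5) = 5
root (MAX): max(3, 2, 5) = 5
At root, MAX picks n3 (highest: 5).
At n3, MIN picks n3-3 (lowest: 5).
At n3-3, MAX picks n3-3-1 (highest: 5).
Terminal value 5.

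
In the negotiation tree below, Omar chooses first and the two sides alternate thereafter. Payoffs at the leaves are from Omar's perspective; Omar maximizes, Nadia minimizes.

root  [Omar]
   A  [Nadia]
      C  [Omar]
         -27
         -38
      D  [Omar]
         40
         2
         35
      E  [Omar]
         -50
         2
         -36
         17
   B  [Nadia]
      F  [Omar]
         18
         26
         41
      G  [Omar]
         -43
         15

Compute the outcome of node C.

-27

C (Omar): max(-27, -38) = -27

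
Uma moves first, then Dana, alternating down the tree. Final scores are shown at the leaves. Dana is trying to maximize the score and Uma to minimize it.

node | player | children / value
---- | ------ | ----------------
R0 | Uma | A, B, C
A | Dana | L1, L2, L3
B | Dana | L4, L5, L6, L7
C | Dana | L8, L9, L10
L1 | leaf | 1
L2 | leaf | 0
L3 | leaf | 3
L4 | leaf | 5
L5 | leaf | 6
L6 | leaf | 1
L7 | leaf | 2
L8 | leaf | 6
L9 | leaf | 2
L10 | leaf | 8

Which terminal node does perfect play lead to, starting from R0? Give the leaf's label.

L3

A (Dana): max(1, 0, 3) = 3
B (Dana): max(5, 6, 1, 2) = 6
C (Dana): max(6, 2, 8) = 8
R0 (Uma): min(3, 6, 8) = 3
At R0, Uma picks A (lowest: 3).
At A, Dana picks L3 (highest: 3).
Terminal value 3.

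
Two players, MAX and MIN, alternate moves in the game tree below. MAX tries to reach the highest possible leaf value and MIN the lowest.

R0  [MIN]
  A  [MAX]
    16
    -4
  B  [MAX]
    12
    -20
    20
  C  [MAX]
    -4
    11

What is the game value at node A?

A (MAX): max(16, -4) = 16

16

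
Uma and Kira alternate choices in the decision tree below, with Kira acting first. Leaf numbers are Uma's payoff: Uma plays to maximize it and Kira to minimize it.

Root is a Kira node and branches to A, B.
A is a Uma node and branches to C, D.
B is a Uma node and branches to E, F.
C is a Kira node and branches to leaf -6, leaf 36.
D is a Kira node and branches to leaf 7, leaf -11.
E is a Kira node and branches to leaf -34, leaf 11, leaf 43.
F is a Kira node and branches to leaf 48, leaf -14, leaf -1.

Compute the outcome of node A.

-6

C (Kira): min(-6, 36) = -6
D (Kira): min(7, -11) = -11
A (Uma): max(-6, -11) = -6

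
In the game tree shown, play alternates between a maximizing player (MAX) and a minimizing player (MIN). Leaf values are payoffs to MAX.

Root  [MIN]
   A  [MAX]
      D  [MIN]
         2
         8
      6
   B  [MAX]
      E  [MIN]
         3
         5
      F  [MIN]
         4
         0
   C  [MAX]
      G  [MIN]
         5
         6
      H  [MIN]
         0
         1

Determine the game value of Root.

D (MIN): min(2, 8) = 2
A (MAX): max(2, 6) = 6
E (MIN): min(3, 5) = 3
F (MIN): min(4, 0) = 0
B (MAX): max(3, 0) = 3
G (MIN): min(5, 6) = 5
H (MIN): min(0, 1) = 0
C (MAX): max(5, 0) = 5
Root (MIN): min(6, 3, 5) = 3

3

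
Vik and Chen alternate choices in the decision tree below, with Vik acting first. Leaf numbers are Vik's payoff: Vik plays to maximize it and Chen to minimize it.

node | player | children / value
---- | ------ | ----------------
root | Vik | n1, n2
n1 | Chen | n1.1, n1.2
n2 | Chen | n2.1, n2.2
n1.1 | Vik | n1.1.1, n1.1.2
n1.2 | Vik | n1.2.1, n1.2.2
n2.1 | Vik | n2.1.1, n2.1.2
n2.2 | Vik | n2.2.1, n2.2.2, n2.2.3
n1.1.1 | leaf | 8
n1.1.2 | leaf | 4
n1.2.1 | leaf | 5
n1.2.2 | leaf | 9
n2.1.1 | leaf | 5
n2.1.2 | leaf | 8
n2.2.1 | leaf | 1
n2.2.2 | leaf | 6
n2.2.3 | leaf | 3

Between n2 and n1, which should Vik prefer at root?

n2.1 (Vik): max(5, 8) = 8
n2.2 (Vik): max(1, 6, 3) = 6
n2 (Chen): min(8, 6) = 6
n1.1 (Vik): max(8, 4) = 8
n1.2 (Vik): max(5, 9) = 9
n1 (Chen): min(8, 9) = 8
Vik prefers the higher value; n2=6, n1=8. n1 is better since 8 > 6.

n1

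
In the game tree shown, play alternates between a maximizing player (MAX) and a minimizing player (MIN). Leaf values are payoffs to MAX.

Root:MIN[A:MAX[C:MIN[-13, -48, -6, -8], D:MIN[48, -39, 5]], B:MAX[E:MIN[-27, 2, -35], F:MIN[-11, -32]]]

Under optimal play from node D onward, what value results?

-39

D (MIN): min(48, -39, 5) = -39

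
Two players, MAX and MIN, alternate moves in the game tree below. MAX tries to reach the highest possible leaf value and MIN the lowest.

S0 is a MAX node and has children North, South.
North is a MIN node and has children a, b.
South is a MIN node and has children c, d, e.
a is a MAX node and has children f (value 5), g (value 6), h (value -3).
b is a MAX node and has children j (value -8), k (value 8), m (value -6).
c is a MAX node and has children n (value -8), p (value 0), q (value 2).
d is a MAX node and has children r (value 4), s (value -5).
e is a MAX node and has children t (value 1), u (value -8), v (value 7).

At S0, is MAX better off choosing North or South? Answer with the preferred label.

a (MAX): max(5, 6, -3) = 6
b (MAX): max(-8, 8, -6) = 8
North (MIN): min(6, 8) = 6
c (MAX): max(-8, 0, 2) = 2
d (MAX): max(4, -5) = 4
e (MAX): max(1, -8, 7) = 7
South (MIN): min(2, 4, 7) = 2
MAX prefers the higher value; North=6, South=2. North is better since 6 > 2.

North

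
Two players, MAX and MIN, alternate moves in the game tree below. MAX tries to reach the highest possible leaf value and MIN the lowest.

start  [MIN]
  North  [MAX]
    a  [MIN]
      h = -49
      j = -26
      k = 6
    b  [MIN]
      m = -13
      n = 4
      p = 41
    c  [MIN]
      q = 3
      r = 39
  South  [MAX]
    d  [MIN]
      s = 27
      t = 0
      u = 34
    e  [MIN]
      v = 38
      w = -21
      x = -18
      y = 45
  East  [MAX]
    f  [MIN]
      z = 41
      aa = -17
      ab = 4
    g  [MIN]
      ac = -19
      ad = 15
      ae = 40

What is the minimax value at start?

-17

a (MIN): min(-49, -26, 6) = -49
b (MIN): min(-13, 4, 41) = -13
c (MIN): min(3, 39) = 3
North (MAX): max(-49, -13, 3) = 3
d (MIN): min(27, 0, 34) = 0
e (MIN): min(38, -21, -18, 45) = -21
South (MAX): max(0, -21) = 0
f (MIN): min(41, -17, 4) = -17
g (MIN): min(-19, 15, 40) = -19
East (MAX): max(-17, -19) = -17
start (MIN): min(3, 0, -17) = -17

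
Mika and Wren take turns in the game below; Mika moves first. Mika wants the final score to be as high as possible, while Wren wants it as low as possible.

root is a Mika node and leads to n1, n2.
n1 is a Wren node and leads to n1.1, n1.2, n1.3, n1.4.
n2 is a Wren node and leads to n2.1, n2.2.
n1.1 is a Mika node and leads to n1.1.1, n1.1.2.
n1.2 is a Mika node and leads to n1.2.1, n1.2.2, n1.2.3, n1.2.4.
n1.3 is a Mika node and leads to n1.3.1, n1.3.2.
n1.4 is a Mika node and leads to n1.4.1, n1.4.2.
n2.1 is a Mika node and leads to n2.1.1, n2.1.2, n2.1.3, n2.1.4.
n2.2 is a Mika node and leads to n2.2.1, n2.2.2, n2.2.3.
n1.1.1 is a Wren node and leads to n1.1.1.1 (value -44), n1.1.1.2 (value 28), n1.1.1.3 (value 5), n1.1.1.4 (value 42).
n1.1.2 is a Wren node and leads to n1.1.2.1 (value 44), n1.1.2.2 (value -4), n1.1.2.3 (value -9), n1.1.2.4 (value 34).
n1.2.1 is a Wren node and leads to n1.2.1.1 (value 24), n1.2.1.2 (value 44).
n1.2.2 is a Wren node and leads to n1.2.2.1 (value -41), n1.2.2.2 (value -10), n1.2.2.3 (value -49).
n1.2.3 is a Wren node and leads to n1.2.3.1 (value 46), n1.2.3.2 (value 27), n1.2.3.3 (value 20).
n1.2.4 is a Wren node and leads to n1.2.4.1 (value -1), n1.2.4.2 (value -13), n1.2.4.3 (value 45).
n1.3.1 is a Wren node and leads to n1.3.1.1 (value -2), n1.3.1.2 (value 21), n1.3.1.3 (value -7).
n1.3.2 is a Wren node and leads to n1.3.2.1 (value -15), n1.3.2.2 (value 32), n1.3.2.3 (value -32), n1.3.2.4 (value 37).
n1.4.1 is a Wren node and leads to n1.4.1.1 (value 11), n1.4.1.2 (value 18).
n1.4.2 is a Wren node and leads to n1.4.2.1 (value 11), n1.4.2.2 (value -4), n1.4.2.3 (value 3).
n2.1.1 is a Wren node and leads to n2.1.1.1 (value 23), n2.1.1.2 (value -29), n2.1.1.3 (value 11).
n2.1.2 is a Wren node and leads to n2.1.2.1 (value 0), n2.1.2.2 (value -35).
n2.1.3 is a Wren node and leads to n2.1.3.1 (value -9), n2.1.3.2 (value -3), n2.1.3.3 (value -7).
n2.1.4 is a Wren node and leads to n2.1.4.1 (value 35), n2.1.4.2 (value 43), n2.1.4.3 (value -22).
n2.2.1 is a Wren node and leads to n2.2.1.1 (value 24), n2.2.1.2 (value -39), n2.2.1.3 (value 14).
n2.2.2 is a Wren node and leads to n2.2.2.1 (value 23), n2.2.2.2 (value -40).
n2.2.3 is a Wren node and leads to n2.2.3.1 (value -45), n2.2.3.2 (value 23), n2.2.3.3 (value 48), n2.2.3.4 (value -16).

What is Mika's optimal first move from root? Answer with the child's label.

n1

n1.1.1 (Wren): min(-44, 28, 5, 42) = -44
n1.1.2 (Wren): min(44, -4, -9, 34) = -9
n1.1 (Mika): max(-44, -9) = -9
n1.2.1 (Wren): min(24, 44) = 24
n1.2.2 (Wren): min(-41, -10, -49) = -49
n1.2.3 (Wren): min(46, 27, 20) = 20
n1.2.4 (Wren): min(-1, -13, 45) = -13
n1.2 (Mika): max(24, -49, 20, -13) = 24
n1.3.1 (Wren): min(-2, 21, -7) = -7
n1.3.2 (Wren): min(-15, 32, -32, 37) = -32
n1.3 (Mika): max(-7, -32) = -7
n1.4.1 (Wren): min(11, 18) = 11
n1.4.2 (Wren): min(11, -4, 3) = -4
n1.4 (Mika): max(11, -4) = 11
n1 (Wren): min(-9, 24, -7, 11) = -9
n2.1.1 (Wren): min(23, -29, 11) = -29
n2.1.2 (Wren): min(0, -35) = -35
n2.1.3 (Wren): min(-9, -3, -7) = -9
n2.1.4 (Wren): min(35, 43, -22) = -22
n2.1 (Mika): max(-29, -35, -9, -22) = -9
n2.2.1 (Wren): min(24, -39, 14) = -39
n2.2.2 (Wren): min(23, -40) = -40
n2.2.3 (Wren): min(-45, 23, 48, -16) = -45
n2.2 (Mika): max(-39, -40, -45) = -39
n2 (Wren): min(-9, -39) = -39
root (Mika): max(-9, -39) = -9
Mika at root wants the highest of {n1=-9, n2=-39}, so chooses n1.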